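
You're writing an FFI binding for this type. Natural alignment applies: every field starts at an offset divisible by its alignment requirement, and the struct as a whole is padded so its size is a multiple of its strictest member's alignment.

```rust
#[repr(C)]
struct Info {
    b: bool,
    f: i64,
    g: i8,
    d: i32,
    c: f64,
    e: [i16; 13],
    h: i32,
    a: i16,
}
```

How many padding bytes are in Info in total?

18

@0: b [1B, align 1] → 1
+7 pad (align 8)
@8: f [8B, align 8] → 16
@16: g [1B, align 1] → 17
+3 pad (align 4)
@20: d [4B, align 4] → 24
@24: c [8B, align 8] → 32
@32: e [26B, align 2] → 58
+2 pad (align 4)
@60: h [4B, align 4] → 64
@64: a [2B, align 2] → 66
+6 tail pad (align 8)
size 72, align 8
data bytes 54, size 72 → padding 18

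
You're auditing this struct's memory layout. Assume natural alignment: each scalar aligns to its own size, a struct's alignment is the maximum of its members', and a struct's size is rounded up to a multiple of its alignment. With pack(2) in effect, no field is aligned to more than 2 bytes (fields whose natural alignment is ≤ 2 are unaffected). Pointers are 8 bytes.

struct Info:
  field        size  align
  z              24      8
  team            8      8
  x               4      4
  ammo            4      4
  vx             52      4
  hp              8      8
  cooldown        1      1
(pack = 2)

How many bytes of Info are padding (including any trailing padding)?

@0: z [24B, align 2] → 24
@24: team [8B, align 2] → 32
@32: x [4B, align 2] → 36
@36: ammo [4B, align 2] → 40
@40: vx [52B, align 2] → 92
@92: hp [8B, align 2] → 100
@100: cooldown [1B, align 1] → 101
+1 tail pad (align 2)
size 102, align 2
data bytes 101, size 102 → padding 1

1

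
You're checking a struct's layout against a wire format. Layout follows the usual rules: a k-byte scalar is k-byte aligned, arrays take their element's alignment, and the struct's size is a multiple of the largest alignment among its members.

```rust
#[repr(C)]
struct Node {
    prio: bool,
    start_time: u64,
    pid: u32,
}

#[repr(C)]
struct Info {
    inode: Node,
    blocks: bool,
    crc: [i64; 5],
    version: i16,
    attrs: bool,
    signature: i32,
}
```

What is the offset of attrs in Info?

74

Node: @0: prio [1B, align 1] → 1; +7 pad (align 8); @8: start_time [8B, align 8] → 16; @16: pid [4B, align 4] → 20; +4 tail pad (align 8); size 24, align 8
@0: inode [24B, align 8] → 24
@24: blocks [1B, align 1] → 25
+7 pad (align 8)
@32: crc [40B, align 8] → 72
@72: version [2B, align 2] → 74
@74: attrs [1B, align 1] → 75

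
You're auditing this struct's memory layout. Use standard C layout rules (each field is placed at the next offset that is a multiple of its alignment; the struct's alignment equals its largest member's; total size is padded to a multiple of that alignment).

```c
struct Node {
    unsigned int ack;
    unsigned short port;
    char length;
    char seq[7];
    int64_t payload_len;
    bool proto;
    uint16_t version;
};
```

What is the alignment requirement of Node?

8

member alignments: ack=4, port=2, length=1, seq=1, payload_len=8, proto=1, version=2
max = 8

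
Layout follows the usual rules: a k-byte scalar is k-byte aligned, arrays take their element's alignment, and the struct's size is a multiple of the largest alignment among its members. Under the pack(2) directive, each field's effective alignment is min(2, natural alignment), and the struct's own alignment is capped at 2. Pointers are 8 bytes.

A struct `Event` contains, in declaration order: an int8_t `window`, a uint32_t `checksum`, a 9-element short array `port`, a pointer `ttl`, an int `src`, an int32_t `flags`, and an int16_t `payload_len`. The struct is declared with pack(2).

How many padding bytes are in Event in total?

1

@0: window [1B, align 1] → 1
+1 pad (align 2)
@2: checksum [4B, align 2] → 6
@6: port [18B, align 2] → 24
@24: ttl [8B, align 2] → 32
@32: src [4B, align 2] → 36
@36: flags [4B, align 2] → 40
@40: payload_len [2B, align 2] → 42
size 42, align 2
data bytes 41, size 42 → padding 1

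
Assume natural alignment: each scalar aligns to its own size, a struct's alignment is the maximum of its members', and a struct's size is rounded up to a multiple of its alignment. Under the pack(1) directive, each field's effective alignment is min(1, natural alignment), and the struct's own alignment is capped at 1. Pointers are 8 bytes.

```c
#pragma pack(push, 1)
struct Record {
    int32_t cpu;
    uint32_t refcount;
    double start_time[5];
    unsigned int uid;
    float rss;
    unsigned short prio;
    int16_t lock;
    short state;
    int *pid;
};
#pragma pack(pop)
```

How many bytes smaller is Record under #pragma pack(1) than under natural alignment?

2

natural layout:
  @0: cpu [4B, align 4] → 4
  @4: refcount [4B, align 4] → 8
  @8: start_time [40B, align 8] → 48
  @48: uid [4B, align 4] → 52
  @52: rss [4B, align 4] → 56
  @56: prio [2B, align 2] → 58
  @58: lock [2B, align 2] → 60
  @60: state [2B, align 2] → 62
  +2 pad (align 8)
  @64: pid [8B, align 8] → 72
  size 72, align 8
packed(1) layout:
  @0: cpu [4B, align 1] → 4
  @4: refcount [4B, align 1] → 8
  @8: start_time [40B, align 1] → 48
  @48: uid [4B, align 1] → 52
  @52: rss [4B, align 1] → 56
  @56: prio [2B, align 1] → 58
  @58: lock [2B, align 1] → 60
  @60: state [2B, align 1] → 62
  @62: pid [8B, align 1] → 70
  size 70, align 1
72 − 70 = 2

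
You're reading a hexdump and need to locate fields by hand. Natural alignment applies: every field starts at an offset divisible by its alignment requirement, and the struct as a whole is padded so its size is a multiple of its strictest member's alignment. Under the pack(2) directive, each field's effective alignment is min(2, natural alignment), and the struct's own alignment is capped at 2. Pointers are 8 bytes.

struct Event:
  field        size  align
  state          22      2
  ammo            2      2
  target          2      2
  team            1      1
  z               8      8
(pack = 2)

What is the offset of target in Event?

24

state at 0 (size 22, align 2) → ends 22
ammo at 22 (size 2, align 2) → ends 24
target at 24 (size 2, align 2) → ends 26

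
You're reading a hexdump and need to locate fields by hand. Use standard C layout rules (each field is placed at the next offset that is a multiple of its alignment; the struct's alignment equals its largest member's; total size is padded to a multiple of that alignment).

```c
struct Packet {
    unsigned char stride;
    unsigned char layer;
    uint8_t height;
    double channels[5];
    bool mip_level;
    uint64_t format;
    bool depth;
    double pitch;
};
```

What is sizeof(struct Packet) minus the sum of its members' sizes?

0..1  stride  (1B, 1-aligned)
1..2  layer  (1B, 1-aligned)
2..3  height  (1B, 1-aligned)
3..8  -- padding (5B)
8..48  channels  (40B, 8-aligned)
48..49  mip_level  (1B, 1-aligned)
49..56  -- padding (7B)
56..64  format  (8B, 8-aligned)
64..65  depth  (1B, 1-aligned)
65..72  -- padding (7B)
72..80  pitch  (8B, 8-aligned)
sizeof = 80, alignof = 8
data bytes 61, size 80 → padding 19

19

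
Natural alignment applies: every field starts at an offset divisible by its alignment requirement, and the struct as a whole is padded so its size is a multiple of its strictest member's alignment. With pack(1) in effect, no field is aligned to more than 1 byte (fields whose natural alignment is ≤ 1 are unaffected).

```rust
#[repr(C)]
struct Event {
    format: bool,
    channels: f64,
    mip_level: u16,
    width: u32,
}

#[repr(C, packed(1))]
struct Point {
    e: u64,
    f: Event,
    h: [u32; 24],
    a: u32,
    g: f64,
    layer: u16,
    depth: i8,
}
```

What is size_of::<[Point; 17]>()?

2431

Event: @0: format [1B, align 1] → 1; +7 pad (align 8); @8: channels [8B, align 8] → 16; @16: mip_level [2B, align 2] → 18; +2 pad (align 4); @20: width [4B, align 4] → 24; size 24, align 8
@0: e [8B, align 1] → 8
@8: f [24B, align 1] → 32
@32: h [96B, align 1] → 128
@128: a [4B, align 1] → 132
@132: g [8B, align 1] → 140
@140: layer [2B, align 1] → 142
@142: depth [1B, align 1] → 143
size 143, align 1
array of 17: 17 × 143 = 2431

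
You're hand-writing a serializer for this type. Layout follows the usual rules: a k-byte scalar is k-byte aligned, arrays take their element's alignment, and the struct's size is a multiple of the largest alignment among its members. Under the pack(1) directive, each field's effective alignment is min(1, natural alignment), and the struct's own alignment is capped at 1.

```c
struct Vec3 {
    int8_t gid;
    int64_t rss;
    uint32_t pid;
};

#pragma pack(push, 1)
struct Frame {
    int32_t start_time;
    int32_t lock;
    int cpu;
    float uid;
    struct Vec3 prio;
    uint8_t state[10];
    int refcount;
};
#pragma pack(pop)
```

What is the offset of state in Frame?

Vec3: @0: gid [1B, align 1] → 1; +7 pad (align 8); @8: rss [8B, align 8] → 16; @16: pid [4B, align 4] → 20; +4 tail pad (align 8); size 24, align 8
@0: start_time [4B, align 1] → 4
@4: lock [4B, align 1] → 8
@8: cpu [4B, align 1] → 12
@12: uid [4B, align 1] → 16
@16: prio [24B, align 1] → 40
@40: state [10B, align 1] → 50

40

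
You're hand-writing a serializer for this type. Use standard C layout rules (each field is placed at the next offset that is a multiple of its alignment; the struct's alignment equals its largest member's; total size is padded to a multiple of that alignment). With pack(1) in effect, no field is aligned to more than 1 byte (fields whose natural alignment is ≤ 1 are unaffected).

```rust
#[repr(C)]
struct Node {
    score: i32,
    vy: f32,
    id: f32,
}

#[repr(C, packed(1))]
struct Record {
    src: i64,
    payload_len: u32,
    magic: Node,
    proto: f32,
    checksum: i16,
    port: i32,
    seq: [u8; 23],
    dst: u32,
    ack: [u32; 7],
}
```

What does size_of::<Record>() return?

89

Node: score at 0 (size 4, align 4) → ends 4; vy at 4 (size 4, align 4) → ends 8; id at 8 (size 4, align 4) → ends 12; total 12 bytes, alignment 4
src at 0 (size 8, align 1) → ends 8
payload_len at 8 (size 4, align 1) → ends 12
magic at 12 (size 12, align 1) → ends 24
proto at 24 (size 4, align 1) → ends 28
checksum at 28 (size 2, align 1) → ends 30
port at 30 (size 4, align 1) → ends 34
seq at 34 (size 23, align 1) → ends 57
dst at 57 (size 4, align 1) → ends 61
ack at 61 (size 28, align 1) → ends 89
total 89 bytes, alignment 1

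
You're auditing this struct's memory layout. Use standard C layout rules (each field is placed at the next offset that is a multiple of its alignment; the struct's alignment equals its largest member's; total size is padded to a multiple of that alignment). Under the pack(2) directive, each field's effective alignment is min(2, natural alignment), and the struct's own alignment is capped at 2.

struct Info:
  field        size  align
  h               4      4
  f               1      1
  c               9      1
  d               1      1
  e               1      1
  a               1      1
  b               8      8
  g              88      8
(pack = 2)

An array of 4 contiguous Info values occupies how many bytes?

h at 0 (size 4, align 2) → ends 4
f at 4 (size 1, align 1) → ends 5
c at 5 (size 9, align 1) → ends 14
d at 14 (size 1, align 1) → ends 15
e at 15 (size 1, align 1) → ends 16
a at 16 (size 1, align 1) → ends 17
pad 1 to align 2 for b
b at 18 (size 8, align 2) → ends 26
g at 26 (size 88, align 2) → ends 114
total 114 bytes, alignment 2
array of 4: 4 × 114 = 456

456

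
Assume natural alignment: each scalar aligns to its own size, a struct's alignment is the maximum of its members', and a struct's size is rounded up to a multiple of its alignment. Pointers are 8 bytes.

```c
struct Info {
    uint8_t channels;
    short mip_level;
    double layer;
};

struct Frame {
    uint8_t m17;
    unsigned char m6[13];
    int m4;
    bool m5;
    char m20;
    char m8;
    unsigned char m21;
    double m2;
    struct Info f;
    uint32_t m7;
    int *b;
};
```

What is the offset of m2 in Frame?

Info: 0..1  channels  (1B, 1-aligned); 1..2  -- padding (1B); 2..4  mip_level  (2B, 2-aligned); 4..8  -- padding (4B); 8..16  layer  (8B, 8-aligned); sizeof = 16, alignof = 8
0..1  m17  (1B, 1-aligned)
1..14  m6  (13B, 1-aligned)
14..16  -- padding (2B)
16..20  m4  (4B, 4-aligned)
20..21  m5  (1B, 1-aligned)
21..22  m20  (1B, 1-aligned)
22..23  m8  (1B, 1-aligned)
23..24  m21  (1B, 1-aligned)
24..32  m2  (8B, 8-aligned)

24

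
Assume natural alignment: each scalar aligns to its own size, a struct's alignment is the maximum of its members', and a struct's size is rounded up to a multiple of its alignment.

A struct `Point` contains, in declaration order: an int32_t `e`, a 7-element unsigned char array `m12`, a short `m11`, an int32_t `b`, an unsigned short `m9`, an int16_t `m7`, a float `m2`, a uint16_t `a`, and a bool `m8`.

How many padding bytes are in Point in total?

@0: e [4B, align 4] → 4
@4: m12 [7B, align 1] → 11
+1 pad (align 2)
@12: m11 [2B, align 2] → 14
+2 pad (align 4)
@16: b [4B, align 4] → 20
@20: m9 [2B, align 2] → 22
@22: m7 [2B, align 2] → 24
@24: m2 [4B, align 4] → 28
@28: a [2B, align 2] → 30
@30: m8 [1B, align 1] → 31
+1 tail pad (align 4)
size 32, align 4
data bytes 28, size 32 → padding 4

4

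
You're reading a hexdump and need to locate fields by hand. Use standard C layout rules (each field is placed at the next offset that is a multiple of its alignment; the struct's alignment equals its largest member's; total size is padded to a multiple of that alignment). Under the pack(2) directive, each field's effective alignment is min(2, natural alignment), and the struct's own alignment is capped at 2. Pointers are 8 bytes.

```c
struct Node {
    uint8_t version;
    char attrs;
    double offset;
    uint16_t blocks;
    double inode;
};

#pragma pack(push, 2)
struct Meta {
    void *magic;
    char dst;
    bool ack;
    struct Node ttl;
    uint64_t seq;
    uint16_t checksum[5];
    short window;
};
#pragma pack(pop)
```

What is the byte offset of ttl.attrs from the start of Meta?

11

Node: 0..1  version  (1B, 1-aligned); 1..2  attrs  (1B, 1-aligned); 2..8  -- padding (6B); 8..16  offset  (8B, 8-aligned); 16..18  blocks  (2B, 2-aligned); 18..24  -- padding (6B); 24..32  inode  (8B, 8-aligned); sizeof = 32, alignof = 8
0..8  magic  (8B, 2-aligned)
8..9  dst  (1B, 1-aligned)
9..10  ack  (1B, 1-aligned)
10..42  ttl  (32B, 2-aligned)
within Node: attrs at 1
10 + 1 = 11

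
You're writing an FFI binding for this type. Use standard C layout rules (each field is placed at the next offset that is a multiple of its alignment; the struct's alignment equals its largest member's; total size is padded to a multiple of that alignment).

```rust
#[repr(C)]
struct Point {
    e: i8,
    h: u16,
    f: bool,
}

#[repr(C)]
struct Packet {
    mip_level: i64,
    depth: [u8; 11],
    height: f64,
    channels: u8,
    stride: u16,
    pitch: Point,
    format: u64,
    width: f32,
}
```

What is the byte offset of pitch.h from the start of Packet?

38

Point: @0: e [1B, align 1] → 1; +1 pad (align 2); @2: h [2B, align 2] → 4; @4: f [1B, align 1] → 5; +1 tail pad (align 2); size 6, align 2
@0: mip_level [8B, align 8] → 8
@8: depth [11B, align 1] → 19
+5 pad (align 8)
@24: height [8B, align 8] → 32
@32: channels [1B, align 1] → 33
+1 pad (align 2)
@34: stride [2B, align 2] → 36
@36: pitch [6B, align 2] → 42
within Point: h at 2
36 + 2 = 38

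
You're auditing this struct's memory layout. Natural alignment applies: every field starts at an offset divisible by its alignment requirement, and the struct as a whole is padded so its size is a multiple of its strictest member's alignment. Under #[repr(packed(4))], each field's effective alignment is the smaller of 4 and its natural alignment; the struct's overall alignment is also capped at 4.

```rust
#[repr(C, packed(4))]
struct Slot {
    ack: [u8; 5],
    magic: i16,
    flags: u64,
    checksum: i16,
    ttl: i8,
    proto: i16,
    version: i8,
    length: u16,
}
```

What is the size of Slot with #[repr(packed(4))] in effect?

28

@0: ack [5B, align 1] → 5
+1 pad (align 2)
@6: magic [2B, align 2] → 8
@8: flags [8B, align 4] → 16
@16: checksum [2B, align 2] → 18
@18: ttl [1B, align 1] → 19
+1 pad (align 2)
@20: proto [2B, align 2] → 22
@22: version [1B, align 1] → 23
+1 pad (align 2)
@24: length [2B, align 2] → 26
+2 tail pad (align 4)
size 28, align 4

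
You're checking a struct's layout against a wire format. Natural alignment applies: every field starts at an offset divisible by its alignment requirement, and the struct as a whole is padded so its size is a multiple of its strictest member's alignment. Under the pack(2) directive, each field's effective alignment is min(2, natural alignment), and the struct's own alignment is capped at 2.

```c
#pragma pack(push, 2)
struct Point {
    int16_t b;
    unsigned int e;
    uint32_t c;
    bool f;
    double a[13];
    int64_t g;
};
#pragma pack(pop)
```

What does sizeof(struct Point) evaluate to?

@0: b [2B, align 2] → 2
@2: e [4B, align 2] → 6
@6: c [4B, align 2] → 10
@10: f [1B, align 1] → 11
+1 pad (align 2)
@12: a [104B, align 2] → 116
@116: g [8B, align 2] → 124
size 124, align 2

124 bytes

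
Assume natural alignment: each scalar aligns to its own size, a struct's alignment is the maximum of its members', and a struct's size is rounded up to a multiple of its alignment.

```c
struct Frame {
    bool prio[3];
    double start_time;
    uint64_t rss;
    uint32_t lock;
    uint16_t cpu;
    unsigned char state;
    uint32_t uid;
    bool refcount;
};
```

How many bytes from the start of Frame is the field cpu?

28

prio at 0 (size 3, align 1) → ends 3
pad 5 to align 8 for start_time
start_time at 8 (size 8, align 8) → ends 16
rss at 16 (size 8, align 8) → ends 24
lock at 24 (size 4, align 4) → ends 28
cpu at 28 (size 2, align 2) → ends 30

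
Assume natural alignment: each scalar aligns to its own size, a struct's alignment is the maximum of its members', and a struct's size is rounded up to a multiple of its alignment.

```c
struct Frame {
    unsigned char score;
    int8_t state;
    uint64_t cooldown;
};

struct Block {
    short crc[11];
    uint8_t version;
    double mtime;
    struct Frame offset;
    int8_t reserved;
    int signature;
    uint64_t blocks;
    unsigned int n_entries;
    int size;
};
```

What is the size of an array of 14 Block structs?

Frame: @0: score [1B, align 1] → 1; @1: state [1B, align 1] → 2; +6 pad (align 8); @8: cooldown [8B, align 8] → 16; size 16, align 8
@0: crc [22B, align 2] → 22
@22: version [1B, align 1] → 23
+1 pad (align 8)
@24: mtime [8B, align 8] → 32
@32: offset [16B, align 8] → 48
@48: reserved [1B, align 1] → 49
+3 pad (align 4)
@52: signature [4B, align 4] → 56
@56: blocks [8B, align 8] → 64
@64: n_entries [4B, align 4] → 68
@68: size [4B, align 4] → 72
size 72, align 8
array of 14: 14 × 72 = 1008

1008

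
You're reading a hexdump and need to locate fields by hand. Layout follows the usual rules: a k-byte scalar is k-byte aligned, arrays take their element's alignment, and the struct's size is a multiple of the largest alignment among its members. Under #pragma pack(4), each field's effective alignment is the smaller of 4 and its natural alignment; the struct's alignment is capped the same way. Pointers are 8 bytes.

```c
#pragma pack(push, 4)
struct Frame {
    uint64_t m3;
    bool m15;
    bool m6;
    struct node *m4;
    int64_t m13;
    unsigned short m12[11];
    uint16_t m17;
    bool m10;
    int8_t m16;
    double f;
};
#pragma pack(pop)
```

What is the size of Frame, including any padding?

@0: m3 [8B, align 4] → 8
@8: m15 [1B, align 1] → 9
@9: m6 [1B, align 1] → 10
+2 pad (align 4)
@12: m4 [8B, align 4] → 20
@20: m13 [8B, align 4] → 28
@28: m12 [22B, align 2] → 50
@50: m17 [2B, align 2] → 52
@52: m10 [1B, align 1] → 53
@53: m16 [1B, align 1] → 54
+2 pad (align 4)
@56: f [8B, align 4] → 64
size 64, align 4

64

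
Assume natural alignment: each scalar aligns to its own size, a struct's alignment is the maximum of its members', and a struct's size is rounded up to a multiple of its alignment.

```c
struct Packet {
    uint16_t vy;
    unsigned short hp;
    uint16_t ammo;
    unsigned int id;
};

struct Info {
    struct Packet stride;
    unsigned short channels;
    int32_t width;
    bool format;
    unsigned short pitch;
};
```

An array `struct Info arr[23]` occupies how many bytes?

Packet: @0: vy [2B, align 2] → 2; @2: hp [2B, align 2] → 4; @4: ammo [2B, align 2] → 6; +2 pad (align 4); @8: id [4B, align 4] → 12; size 12, align 4
@0: stride [12B, align 4] → 12
@12: channels [2B, align 2] → 14
+2 pad (align 4)
@16: width [4B, align 4] → 20
@20: format [1B, align 1] → 21
+1 pad (align 2)
@22: pitch [2B, align 2] → 24
size 24, align 4
array of 23: 23 × 24 = 552

552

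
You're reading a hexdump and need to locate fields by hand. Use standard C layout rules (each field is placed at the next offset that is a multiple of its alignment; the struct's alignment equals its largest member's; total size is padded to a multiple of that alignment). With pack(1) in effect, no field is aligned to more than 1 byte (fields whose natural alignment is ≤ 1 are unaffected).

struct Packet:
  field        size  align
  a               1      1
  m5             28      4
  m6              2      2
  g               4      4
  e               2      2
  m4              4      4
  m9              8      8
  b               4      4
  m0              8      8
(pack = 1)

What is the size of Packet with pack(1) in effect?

a at 0 (size 1, align 1) → ends 1
m5 at 1 (size 28, align 1) → ends 29
m6 at 29 (size 2, align 1) → ends 31
g at 31 (size 4, align 1) → ends 35
e at 35 (size 2, align 1) → ends 37
m4 at 37 (size 4, align 1) → ends 41
m9 at 41 (size 8, align 1) → ends 49
b at 49 (size 4, align 1) → ends 53
m0 at 53 (size 8, align 1) → ends 61
total 61 bytes, alignment 1

61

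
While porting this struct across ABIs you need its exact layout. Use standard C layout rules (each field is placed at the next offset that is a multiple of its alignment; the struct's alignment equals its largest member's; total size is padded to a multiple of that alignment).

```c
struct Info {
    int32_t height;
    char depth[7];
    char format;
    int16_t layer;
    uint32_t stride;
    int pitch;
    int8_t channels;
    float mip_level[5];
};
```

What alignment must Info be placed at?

member alignments: height=4, depth=1, format=1, layer=2, stride=4, pitch=4, channels=1, mip_level=4
max = 4

4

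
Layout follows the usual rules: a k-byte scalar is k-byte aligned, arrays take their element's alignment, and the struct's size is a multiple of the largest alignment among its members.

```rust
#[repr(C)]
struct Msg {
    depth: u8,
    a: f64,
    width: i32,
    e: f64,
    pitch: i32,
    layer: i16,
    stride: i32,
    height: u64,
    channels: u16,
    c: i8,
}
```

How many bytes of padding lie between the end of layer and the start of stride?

2

depth at 0 (size 1, align 1) → ends 1
pad 7 to align 8 for a
a at 8 (size 8, align 8) → ends 16
width at 16 (size 4, align 4) → ends 20
pad 4 to align 8 for e
e at 24 (size 8, align 8) → ends 32
pitch at 32 (size 4, align 4) → ends 36
layer at 36 (size 2, align 2) → ends 38
pad 2 to align 4 for stride
stride at 40 (size 4, align 4) → ends 44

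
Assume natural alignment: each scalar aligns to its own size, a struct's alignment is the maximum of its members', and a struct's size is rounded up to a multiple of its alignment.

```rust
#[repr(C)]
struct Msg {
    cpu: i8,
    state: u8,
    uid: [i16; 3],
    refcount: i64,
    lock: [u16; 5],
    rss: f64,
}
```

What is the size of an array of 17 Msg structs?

680

@0: cpu [1B, align 1] → 1
@1: state [1B, align 1] → 2
@2: uid [6B, align 2] → 8
@8: refcount [8B, align 8] → 16
@16: lock [10B, align 2] → 26
+6 pad (align 8)
@32: rss [8B, align 8] → 40
size 40, align 8
array of 17: 17 × 40 = 680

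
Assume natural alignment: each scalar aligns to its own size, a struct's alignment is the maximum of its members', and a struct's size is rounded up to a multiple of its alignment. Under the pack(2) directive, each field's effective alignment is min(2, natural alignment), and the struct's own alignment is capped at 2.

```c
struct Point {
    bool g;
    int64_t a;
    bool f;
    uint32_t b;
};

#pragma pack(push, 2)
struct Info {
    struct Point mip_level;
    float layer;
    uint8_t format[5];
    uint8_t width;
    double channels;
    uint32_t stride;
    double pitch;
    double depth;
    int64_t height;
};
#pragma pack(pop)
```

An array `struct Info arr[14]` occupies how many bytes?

980

Point: g at 0 (size 1, align 1) → ends 1; pad 7 to align 8 for a; a at 8 (size 8, align 8) → ends 16; f at 16 (size 1, align 1) → ends 17; pad 3 to align 4 for b; b at 20 (size 4, align 4) → ends 24; total 24 bytes, alignment 8
mip_level at 0 (size 24, align 2) → ends 24
layer at 24 (size 4, align 2) → ends 28
format at 28 (size 5, align 1) → ends 33
width at 33 (size 1, align 1) → ends 34
channels at 34 (size 8, align 2) → ends 42
stride at 42 (size 4, align 2) → ends 46
pitch at 46 (size 8, align 2) → ends 54
depth at 54 (size 8, align 2) → ends 62
height at 62 (size 8, align 2) → ends 70
total 70 bytes, alignment 2
array of 14: 14 × 70 = 980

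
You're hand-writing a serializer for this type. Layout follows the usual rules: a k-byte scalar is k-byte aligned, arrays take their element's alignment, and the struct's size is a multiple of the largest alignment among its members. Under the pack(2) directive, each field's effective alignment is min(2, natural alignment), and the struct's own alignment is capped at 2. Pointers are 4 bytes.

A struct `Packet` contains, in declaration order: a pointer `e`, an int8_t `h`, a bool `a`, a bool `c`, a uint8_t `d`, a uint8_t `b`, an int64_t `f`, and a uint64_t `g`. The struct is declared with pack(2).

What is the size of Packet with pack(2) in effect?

26

e at 0 (size 4, align 2) → ends 4
h at 4 (size 1, align 1) → ends 5
a at 5 (size 1, align 1) → ends 6
c at 6 (size 1, align 1) → ends 7
d at 7 (size 1, align 1) → ends 8
b at 8 (size 1, align 1) → ends 9
pad 1 to align 2 for f
f at 10 (size 8, align 2) → ends 18
g at 18 (size 8, align 2) → ends 26
total 26 bytes, alignment 2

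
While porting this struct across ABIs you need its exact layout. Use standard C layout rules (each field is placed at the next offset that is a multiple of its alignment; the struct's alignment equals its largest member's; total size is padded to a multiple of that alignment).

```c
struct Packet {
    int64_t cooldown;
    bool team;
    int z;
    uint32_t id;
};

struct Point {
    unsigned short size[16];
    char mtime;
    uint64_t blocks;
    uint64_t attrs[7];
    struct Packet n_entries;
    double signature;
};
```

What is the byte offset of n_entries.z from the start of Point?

116

Packet: cooldown at 0 (size 8, align 8) → ends 8; team at 8 (size 1, align 1) → ends 9; pad 3 to align 4 for z; z at 12 (size 4, align 4) → ends 16; id at 16 (size 4, align 4) → ends 20; tail pad 4 to reach multiple of 8; total 24 bytes, alignment 8
size at 0 (size 32, align 2) → ends 32
mtime at 32 (size 1, align 1) → ends 33
pad 7 to align 8 for blocks
blocks at 40 (size 8, align 8) → ends 48
attrs at 48 (size 56, align 8) → ends 104
n_entries at 104 (size 24, align 8) → ends 128
within Packet: z at 12
104 + 12 = 116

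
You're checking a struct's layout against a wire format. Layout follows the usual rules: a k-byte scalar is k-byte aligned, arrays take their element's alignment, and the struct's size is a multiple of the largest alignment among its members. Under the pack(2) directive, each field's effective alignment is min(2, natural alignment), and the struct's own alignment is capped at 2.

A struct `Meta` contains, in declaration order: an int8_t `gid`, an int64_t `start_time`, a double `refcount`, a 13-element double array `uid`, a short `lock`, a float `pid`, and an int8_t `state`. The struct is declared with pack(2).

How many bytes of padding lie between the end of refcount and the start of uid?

gid at 0 (size 1, align 1) → ends 1
pad 1 to align 2 for start_time
start_time at 2 (size 8, align 2) → ends 10
refcount at 10 (size 8, align 2) → ends 18
uid at 18 (size 104, align 2) → ends 122

0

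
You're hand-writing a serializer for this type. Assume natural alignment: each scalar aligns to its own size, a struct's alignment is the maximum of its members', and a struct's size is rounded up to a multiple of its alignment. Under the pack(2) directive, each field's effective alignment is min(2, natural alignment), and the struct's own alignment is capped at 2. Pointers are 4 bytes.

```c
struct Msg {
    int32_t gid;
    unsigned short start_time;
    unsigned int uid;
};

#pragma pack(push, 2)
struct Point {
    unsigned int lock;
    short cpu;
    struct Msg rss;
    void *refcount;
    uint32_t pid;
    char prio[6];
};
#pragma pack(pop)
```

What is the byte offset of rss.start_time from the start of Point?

10

Msg: gid at 0 (size 4, align 4) → ends 4; start_time at 4 (size 2, align 2) → ends 6; pad 2 to align 4 for uid; uid at 8 (size 4, align 4) → ends 12; total 12 bytes, alignment 4
lock at 0 (size 4, align 2) → ends 4
cpu at 4 (size 2, align 2) → ends 6
rss at 6 (size 12, align 2) → ends 18
within Msg: start_time at 4
6 + 4 = 10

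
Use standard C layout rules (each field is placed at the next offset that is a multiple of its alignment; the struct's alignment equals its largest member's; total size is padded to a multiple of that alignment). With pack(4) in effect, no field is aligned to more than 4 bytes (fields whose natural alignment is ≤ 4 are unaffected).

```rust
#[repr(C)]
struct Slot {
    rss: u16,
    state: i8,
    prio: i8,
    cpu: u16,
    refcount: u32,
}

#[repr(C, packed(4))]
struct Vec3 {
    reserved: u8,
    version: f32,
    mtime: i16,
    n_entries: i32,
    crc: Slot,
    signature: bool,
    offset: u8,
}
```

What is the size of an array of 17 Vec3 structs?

544

Slot: rss at 0 (size 2, align 2) → ends 2; state at 2 (size 1, align 1) → ends 3; prio at 3 (size 1, align 1) → ends 4; cpu at 4 (size 2, align 2) → ends 6; pad 2 to align 4 for refcount; refcount at 8 (size 4, align 4) → ends 12; total 12 bytes, alignment 4
reserved at 0 (size 1, align 1) → ends 1
pad 3 to align 4 for version
version at 4 (size 4, align 4) → ends 8
mtime at 8 (size 2, align 2) → ends 10
pad 2 to align 4 for n_entries
n_entries at 12 (size 4, align 4) → ends 16
crc at 16 (size 12, align 4) → ends 28
signature at 28 (size 1, align 1) → ends 29
offset at 29 (size 1, align 1) → ends 30
tail pad 2 to reach multiple of 4
total 32 bytes, alignment 4
array of 17: 17 × 32 = 544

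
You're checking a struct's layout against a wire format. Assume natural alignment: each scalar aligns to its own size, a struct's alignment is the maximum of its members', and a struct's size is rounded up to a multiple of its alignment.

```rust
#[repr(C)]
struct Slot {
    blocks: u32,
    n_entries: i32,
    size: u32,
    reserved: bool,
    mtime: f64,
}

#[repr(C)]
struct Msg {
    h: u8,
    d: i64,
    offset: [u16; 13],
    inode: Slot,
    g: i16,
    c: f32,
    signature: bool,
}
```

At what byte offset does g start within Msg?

Slot: @0: blocks [4B, align 4] → 4; @4: n_entries [4B, align 4] → 8; @8: size [4B, align 4] → 12; @12: reserved [1B, align 1] → 13; +3 pad (align 8); @16: mtime [8B, align 8] → 24; size 24, align 8
@0: h [1B, align 1] → 1
+7 pad (align 8)
@8: d [8B, align 8] → 16
@16: offset [26B, align 2] → 42
+6 pad (align 8)
@48: inode [24B, align 8] → 72
@72: g [2B, align 2] → 74

72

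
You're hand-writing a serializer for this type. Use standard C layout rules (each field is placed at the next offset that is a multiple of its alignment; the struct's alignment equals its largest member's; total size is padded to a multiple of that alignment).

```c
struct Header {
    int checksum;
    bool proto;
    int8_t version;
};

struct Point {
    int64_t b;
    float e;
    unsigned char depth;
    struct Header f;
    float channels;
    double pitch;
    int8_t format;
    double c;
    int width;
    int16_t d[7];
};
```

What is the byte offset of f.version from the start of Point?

Header: 0..4  checksum  (4B, 4-aligned); 4..5  proto  (1B, 1-aligned); 5..6  version  (1B, 1-aligned); 6..8  -- tail padding (2B); sizeof = 8, alignof = 4
0..8  b  (8B, 8-aligned)
8..12  e  (4B, 4-aligned)
12..13  depth  (1B, 1-aligned)
13..16  -- padding (3B)
16..24  f  (8B, 4-aligned)
within Header: version at 5
16 + 5 = 21

21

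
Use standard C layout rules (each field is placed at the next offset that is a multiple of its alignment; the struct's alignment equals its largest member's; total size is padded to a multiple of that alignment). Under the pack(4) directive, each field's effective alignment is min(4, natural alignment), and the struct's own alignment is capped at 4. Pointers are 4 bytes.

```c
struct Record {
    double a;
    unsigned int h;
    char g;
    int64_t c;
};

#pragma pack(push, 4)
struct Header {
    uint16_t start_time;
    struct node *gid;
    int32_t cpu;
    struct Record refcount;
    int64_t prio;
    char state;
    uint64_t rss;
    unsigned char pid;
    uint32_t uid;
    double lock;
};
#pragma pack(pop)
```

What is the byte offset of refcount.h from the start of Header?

20

Record: a at 0 (size 8, align 8) → ends 8; h at 8 (size 4, align 4) → ends 12; g at 12 (size 1, align 1) → ends 13; pad 3 to align 8 for c; c at 16 (size 8, align 8) → ends 24; total 24 bytes, alignment 8
start_time at 0 (size 2, align 2) → ends 2
pad 2 to align 4 for gid
gid at 4 (size 4, align 4) → ends 8
cpu at 8 (size 4, align 4) → ends 12
refcount at 12 (size 24, align 4) → ends 36
within Record: h at 8
12 + 8 = 20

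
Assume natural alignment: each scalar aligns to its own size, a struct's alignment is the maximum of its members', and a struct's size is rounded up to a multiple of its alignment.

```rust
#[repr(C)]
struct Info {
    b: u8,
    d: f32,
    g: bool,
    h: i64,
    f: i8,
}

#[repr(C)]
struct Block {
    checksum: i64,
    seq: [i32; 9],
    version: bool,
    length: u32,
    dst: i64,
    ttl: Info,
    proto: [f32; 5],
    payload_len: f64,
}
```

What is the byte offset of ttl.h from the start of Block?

Info: @0: b [1B, align 1] → 1; +3 pad (align 4); @4: d [4B, align 4] → 8; @8: g [1B, align 1] → 9; +7 pad (align 8); @16: h [8B, align 8] → 24; @24: f [1B, align 1] → 25; +7 tail pad (align 8); size 32, align 8
@0: checksum [8B, align 8] → 8
@8: seq [36B, align 4] → 44
@44: version [1B, align 1] → 45
+3 pad (align 4)
@48: length [4B, align 4] → 52
+4 pad (align 8)
@56: dst [8B, align 8] → 64
@64: ttl [32B, align 8] → 96
within Info: h at 16
64 + 16 = 80

80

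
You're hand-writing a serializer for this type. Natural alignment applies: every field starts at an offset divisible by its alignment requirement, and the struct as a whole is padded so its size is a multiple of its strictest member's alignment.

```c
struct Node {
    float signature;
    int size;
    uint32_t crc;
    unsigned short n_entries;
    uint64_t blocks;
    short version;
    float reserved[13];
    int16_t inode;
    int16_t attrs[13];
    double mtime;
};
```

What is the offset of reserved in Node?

@0: signature [4B, align 4] → 4
@4: size [4B, align 4] → 8
@8: crc [4B, align 4] → 12
@12: n_entries [2B, align 2] → 14
+2 pad (align 8)
@16: blocks [8B, align 8] → 24
@24: version [2B, align 2] → 26
+2 pad (align 4)
@28: reserved [52B, align 4] → 80

28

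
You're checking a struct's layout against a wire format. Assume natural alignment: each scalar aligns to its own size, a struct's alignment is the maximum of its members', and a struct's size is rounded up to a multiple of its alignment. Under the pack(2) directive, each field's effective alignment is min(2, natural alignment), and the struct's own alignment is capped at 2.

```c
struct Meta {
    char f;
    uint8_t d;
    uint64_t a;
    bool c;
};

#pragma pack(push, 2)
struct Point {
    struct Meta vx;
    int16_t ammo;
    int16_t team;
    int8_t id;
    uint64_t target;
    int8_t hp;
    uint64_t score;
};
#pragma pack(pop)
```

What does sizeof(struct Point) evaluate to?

Meta: @0: f [1B, align 1] → 1; @1: d [1B, align 1] → 2; +6 pad (align 8); @8: a [8B, align 8] → 16; @16: c [1B, align 1] → 17; +7 tail pad (align 8); size 24, align 8
@0: vx [24B, align 2] → 24
@24: ammo [2B, align 2] → 26
@26: team [2B, align 2] → 28
@28: id [1B, align 1] → 29
+1 pad (align 2)
@30: target [8B, align 2] → 38
@38: hp [1B, align 1] → 39
+1 pad (align 2)
@40: score [8B, align 2] → 48
size 48, align 2

48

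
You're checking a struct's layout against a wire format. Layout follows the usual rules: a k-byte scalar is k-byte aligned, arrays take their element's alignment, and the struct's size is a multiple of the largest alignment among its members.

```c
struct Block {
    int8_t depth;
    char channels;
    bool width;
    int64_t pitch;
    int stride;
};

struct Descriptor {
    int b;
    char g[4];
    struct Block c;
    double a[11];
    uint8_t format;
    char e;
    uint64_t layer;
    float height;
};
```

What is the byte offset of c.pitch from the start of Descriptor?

Block: 0..1  depth  (1B, 1-aligned); 1..2  channels  (1B, 1-aligned); 2..3  width  (1B, 1-aligned); 3..8  -- padding (5B); 8..16  pitch  (8B, 8-aligned); 16..20  stride  (4B, 4-aligned); 20..24  -- tail padding (4B); sizeof = 24, alignof = 8
0..4  b  (4B, 4-aligned)
4..8  g  (4B, 1-aligned)
8..32  c  (24B, 8-aligned)
within Block: pitch at 8
8 + 8 = 16

16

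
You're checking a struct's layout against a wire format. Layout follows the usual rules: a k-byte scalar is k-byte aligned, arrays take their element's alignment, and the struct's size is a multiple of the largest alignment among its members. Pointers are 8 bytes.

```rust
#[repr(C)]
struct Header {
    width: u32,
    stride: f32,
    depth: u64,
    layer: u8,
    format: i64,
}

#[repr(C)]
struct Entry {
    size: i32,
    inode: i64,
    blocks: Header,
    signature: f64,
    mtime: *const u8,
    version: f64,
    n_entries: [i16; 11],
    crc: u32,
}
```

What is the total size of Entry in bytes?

Header: 0..4  width  (4B, 4-aligned); 4..8  stride  (4B, 4-aligned); 8..16  depth  (8B, 8-aligned); 16..17  layer  (1B, 1-aligned); 17..24  -- padding (7B); 24..32  format  (8B, 8-aligned); sizeof = 32, alignof = 8
0..4  size  (4B, 4-aligned)
4..8  -- padding (4B)
8..16  inode  (8B, 8-aligned)
16..48  blocks  (32B, 8-aligned)
48..56  signature  (8B, 8-aligned)
56..64  mtime  (8B, 8-aligned)
64..72  version  (8B, 8-aligned)
72..94  n_entries  (22B, 2-aligned)
94..96  -- padding (2B)
96..100  crc  (4B, 4-aligned)
100..104  -- tail padding (4B)
sizeof = 104, alignof = 8

104 bytes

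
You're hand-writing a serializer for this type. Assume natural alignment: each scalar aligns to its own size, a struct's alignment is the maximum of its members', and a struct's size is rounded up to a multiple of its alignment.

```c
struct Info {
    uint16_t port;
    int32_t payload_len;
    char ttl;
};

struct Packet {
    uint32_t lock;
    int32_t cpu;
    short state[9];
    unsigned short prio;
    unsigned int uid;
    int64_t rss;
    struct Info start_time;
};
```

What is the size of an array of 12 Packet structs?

Info: @0: port [2B, align 2] → 2; +2 pad (align 4); @4: payload_len [4B, align 4] → 8; @8: ttl [1B, align 1] → 9; +3 tail pad (align 4); size 12, align 4
@0: lock [4B, align 4] → 4
@4: cpu [4B, align 4] → 8
@8: state [18B, align 2] → 26
@26: prio [2B, align 2] → 28
@28: uid [4B, align 4] → 32
@32: rss [8B, align 8] → 40
@40: start_time [12B, align 4] → 52
+4 tail pad (align 8)
size 56, align 8
array of 12: 12 × 56 = 672

672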